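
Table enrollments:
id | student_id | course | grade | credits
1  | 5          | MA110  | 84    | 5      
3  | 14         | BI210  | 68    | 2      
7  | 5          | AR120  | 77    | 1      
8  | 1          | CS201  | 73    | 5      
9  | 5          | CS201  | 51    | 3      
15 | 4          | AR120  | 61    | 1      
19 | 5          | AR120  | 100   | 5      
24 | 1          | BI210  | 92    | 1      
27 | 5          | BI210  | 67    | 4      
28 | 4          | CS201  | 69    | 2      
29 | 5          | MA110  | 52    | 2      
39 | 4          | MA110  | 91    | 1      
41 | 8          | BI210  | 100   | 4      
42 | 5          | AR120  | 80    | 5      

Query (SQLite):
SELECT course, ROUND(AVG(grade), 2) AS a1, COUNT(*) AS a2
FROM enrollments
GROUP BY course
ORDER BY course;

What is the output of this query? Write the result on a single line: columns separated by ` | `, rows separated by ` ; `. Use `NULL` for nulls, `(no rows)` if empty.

AR120 | 79.5 | 4 ; BI210 | 81.75 | 4 ; CS201 | 64.33 | 3 ; MA110 | 75.67 | 3

Group enrollments by course.
Per group compute: ROUND(AVG(grade), 2), COUNT(*).
  AR120: ids {7, 15, 19, 42} → ROUND(AVG(grade), 2)=79.5, COUNT(*)=4
  BI210: ids {3, 24, 27, 41} → ROUND(AVG(grade), 2)=81.75, COUNT(*)=4
  CS201: ids {8, 9, 28} → ROUND(AVG(grade), 2)=64.33, COUNT(*)=3
  MA110: ids {1, 29, 39} → ROUND(AVG(grade), 2)=75.67, COUNT(*)=3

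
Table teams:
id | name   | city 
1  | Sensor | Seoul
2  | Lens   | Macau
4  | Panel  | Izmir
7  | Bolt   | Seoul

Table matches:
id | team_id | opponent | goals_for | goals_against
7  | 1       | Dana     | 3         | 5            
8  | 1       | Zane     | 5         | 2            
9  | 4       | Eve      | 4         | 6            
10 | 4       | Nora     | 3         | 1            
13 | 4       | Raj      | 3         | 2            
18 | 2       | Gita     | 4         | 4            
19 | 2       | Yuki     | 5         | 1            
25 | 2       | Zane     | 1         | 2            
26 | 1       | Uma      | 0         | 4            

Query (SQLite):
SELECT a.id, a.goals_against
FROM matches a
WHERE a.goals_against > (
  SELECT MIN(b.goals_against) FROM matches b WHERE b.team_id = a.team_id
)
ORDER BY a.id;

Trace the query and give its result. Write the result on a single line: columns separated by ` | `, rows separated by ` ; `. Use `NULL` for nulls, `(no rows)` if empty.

7 | 5 ; 9 | 6 ; 13 | 2 ; 18 | 4 ; 25 | 2 ; 26 | 4

For each matches row a, compute MIN(goals_against) over rows sharing a.team_id.
Keep row a if a.goals_against > that per-group MIN.
  team_id=1: MIN(goals_against) = 2
  team_id=2: MIN(goals_against) = 1
  team_id=4: MIN(goals_against) = 1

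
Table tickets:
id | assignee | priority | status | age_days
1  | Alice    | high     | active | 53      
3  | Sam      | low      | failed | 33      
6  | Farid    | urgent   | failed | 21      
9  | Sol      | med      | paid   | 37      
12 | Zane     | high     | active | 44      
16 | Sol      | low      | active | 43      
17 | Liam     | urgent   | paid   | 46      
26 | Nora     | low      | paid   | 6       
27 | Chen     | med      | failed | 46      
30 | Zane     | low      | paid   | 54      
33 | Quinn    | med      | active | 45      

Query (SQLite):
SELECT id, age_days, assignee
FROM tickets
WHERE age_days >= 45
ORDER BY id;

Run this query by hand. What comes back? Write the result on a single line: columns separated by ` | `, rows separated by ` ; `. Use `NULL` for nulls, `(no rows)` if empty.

age_days >= 45: ids {1, 17, 27, 30, 33}

1 | 53 | Alice ; 17 | 46 | Liam ; 27 | 46 | Chen ; 30 | 54 | Zane ; 33 | 45 | Quinn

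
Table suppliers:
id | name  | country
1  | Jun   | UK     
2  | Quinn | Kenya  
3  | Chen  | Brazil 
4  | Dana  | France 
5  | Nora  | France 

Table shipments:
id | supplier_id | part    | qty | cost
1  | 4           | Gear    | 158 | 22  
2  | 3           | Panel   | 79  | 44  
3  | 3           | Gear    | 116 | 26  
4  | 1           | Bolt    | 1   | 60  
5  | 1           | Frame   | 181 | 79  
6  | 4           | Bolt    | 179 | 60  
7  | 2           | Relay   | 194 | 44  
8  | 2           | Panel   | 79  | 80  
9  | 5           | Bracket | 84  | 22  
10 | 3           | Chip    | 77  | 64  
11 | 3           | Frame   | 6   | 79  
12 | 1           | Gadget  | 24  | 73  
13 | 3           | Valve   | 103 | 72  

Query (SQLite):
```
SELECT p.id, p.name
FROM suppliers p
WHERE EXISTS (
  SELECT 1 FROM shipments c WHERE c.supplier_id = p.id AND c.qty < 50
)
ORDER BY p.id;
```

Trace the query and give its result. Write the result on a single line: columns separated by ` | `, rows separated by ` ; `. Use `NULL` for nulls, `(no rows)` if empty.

For each suppliers row, check whether any shipments with matching supplier_id has qty < 50.
Keep rows where that is true.

1 | Jun ; 3 | Chen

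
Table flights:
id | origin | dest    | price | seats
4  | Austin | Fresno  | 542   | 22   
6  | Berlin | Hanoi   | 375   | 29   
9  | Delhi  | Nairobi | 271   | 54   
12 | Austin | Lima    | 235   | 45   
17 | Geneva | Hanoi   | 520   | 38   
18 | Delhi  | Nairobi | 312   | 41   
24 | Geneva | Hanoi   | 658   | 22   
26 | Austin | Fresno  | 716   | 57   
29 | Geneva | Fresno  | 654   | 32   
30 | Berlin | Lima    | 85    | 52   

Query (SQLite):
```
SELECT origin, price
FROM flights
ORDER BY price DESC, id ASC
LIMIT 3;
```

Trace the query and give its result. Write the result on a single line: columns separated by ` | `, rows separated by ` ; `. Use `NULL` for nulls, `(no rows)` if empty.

Austin | 716 ; Geneva | 658 ; Geneva | 654

Sort by price desc, tiebreak id asc: (716, id=26), (658, id=24), (654, id=29), (542, id=4), (520, id=17), (375, id=6) …. Take first 3.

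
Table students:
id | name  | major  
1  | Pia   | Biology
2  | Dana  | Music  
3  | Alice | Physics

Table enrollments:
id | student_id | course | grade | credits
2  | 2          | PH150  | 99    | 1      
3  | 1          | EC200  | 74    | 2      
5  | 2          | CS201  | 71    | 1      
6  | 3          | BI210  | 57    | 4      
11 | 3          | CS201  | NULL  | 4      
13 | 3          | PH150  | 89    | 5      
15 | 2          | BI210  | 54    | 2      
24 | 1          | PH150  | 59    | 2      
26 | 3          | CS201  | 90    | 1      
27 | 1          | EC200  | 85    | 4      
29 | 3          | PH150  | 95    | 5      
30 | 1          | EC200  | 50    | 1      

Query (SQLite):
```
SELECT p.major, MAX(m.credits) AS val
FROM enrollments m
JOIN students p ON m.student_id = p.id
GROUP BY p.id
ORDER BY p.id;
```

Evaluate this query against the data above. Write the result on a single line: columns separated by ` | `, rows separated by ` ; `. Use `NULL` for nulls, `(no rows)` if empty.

Join each enrollments row to its students via student_id.
Group joined rows by students.id; compute MAX(m.credits) per group.
  1: ids {3, 24, 27, 30} → MAX(m.credits)=4
  2: ids {2, 5, 15} → MAX(m.credits)=2
  3: ids {6, 11, 13, 26, 29} → MAX(m.credits)=5

Biology | 4 ; Music | 2 ; Physics | 5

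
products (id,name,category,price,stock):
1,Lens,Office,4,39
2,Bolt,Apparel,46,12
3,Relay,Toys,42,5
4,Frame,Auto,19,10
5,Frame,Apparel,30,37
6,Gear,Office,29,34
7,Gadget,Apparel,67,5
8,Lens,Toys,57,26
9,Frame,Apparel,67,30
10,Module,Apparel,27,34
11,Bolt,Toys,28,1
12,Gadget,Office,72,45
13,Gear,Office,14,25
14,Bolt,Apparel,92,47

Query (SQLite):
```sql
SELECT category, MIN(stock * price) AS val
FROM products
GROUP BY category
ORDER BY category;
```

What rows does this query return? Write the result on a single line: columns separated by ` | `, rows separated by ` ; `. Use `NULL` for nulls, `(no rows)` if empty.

Apparel | 335 ; Auto | 190 ; Office | 156 ; Toys | 28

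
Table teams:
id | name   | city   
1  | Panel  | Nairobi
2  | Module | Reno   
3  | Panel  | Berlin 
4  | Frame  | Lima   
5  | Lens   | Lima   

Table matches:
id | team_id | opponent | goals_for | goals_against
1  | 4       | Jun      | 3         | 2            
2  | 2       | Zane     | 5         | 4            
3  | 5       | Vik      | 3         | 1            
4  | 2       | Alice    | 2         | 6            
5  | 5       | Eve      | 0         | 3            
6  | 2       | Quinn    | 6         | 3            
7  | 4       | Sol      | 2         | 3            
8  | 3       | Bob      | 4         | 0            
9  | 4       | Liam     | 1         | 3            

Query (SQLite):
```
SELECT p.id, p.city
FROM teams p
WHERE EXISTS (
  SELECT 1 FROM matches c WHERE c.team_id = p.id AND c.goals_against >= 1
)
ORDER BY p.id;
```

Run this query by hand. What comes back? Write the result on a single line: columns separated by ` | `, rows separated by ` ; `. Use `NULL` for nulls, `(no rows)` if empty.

For each teams row, check whether any matches with matching team_id has goals_against >= 1.
Keep rows where that is true.

2 | Reno ; 4 | Lima ; 5 | Lima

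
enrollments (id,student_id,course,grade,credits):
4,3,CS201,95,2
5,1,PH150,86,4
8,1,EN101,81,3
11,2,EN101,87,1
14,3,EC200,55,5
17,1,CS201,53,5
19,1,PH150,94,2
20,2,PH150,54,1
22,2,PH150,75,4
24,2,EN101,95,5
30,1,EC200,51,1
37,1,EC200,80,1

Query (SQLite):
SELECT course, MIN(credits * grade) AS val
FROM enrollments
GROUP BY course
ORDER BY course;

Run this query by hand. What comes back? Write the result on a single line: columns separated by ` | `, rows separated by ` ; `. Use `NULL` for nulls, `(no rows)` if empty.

CS201 | 190 ; EC200 | 51 ; EN101 | 87 ; PH150 | 54

For each row compute credits * grade.
Group by course; take MIN of the expression per group.
  CS201: ids {4, 17} → MIN(credits * grade)=190
  EC200: ids {14, 30, 37} → MIN(credits * grade)=51
  EN101: ids {8, 11, 24} → MIN(credits * grade)=87
  PH150: ids {5, 19, 20, 22} → MIN(credits * grade)=54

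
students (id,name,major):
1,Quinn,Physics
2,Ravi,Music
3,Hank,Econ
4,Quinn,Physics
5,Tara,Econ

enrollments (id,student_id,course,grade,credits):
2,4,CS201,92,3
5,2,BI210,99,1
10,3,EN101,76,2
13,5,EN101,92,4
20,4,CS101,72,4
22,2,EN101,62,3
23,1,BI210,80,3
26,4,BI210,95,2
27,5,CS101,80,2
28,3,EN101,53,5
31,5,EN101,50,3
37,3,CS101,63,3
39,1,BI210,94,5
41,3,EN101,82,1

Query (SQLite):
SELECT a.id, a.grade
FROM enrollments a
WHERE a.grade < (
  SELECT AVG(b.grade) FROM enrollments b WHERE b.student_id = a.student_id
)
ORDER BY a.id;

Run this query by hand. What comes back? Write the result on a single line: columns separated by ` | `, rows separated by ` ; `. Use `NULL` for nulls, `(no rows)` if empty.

For each enrollments row a, compute AVG(grade) over rows sharing a.student_id.
Keep row a if a.grade < that per-group AVG.
  student_id=1: AVG(grade) = 87.0
  student_id=2: AVG(grade) = 80.5
  student_id=3: AVG(grade) = 68.5
  student_id=4: AVG(grade) = 86.333333
  student_id=5: AVG(grade) = 74.0

20 | 72 ; 22 | 62 ; 23 | 80 ; 28 | 53 ; 31 | 50 ; 37 | 63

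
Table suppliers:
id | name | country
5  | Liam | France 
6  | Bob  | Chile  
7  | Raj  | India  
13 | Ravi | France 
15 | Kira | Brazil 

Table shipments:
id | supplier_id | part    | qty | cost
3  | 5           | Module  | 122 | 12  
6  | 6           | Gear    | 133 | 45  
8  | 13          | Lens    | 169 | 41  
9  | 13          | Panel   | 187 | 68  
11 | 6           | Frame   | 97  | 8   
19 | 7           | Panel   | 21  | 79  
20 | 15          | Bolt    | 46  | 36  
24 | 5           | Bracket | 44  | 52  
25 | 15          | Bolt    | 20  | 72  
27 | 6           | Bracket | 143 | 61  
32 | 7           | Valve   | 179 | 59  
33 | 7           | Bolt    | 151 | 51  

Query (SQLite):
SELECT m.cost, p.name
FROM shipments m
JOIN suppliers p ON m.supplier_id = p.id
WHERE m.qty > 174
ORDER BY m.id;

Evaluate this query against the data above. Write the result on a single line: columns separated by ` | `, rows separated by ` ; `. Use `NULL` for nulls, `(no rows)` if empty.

Each shipments row matches the suppliers row where supplier_id = suppliers.id.
Then keep rows with m.qty > 174.

68 | Ravi ; 59 | Raj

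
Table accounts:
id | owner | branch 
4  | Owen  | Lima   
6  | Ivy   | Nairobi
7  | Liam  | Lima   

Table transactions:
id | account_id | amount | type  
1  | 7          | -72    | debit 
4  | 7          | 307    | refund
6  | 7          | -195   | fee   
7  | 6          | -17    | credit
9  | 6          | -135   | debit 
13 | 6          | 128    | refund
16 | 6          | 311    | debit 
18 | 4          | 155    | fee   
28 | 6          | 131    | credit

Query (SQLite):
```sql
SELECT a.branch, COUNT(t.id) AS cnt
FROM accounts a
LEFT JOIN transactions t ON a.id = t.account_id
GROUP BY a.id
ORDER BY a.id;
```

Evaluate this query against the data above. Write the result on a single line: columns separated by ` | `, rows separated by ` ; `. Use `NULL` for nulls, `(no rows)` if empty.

Lima | 1 ; Nairobi | 5 ; Lima | 3

LEFT JOIN keeps every accounts row; unmatched ones get NULL for transactions columns.
Group by accounts.id and compute COUNT(t.id). COUNT(col) of an all-NULL group is 0.
  4: ids {18} → COUNT(t.id)=1
  6: ids {7, 9, 13, 16, 28} → COUNT(t.id)=5
  7: ids {1, 4, 6} → COUNT(t.id)=3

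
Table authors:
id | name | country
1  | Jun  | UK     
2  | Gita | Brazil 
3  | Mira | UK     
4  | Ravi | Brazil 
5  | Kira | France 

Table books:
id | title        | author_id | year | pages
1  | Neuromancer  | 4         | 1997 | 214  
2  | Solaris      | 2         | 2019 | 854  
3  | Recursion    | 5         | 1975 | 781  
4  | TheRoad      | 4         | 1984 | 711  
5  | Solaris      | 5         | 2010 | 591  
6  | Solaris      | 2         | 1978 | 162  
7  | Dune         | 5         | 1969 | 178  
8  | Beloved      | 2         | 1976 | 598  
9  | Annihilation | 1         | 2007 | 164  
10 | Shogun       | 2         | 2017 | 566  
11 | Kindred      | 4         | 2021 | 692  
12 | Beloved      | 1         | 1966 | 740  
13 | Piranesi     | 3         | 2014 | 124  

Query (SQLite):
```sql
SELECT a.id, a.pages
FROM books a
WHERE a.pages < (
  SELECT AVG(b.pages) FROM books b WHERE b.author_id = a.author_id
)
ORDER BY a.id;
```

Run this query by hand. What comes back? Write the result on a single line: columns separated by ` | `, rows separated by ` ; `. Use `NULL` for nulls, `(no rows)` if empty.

1 | 214 ; 6 | 162 ; 7 | 178 ; 9 | 164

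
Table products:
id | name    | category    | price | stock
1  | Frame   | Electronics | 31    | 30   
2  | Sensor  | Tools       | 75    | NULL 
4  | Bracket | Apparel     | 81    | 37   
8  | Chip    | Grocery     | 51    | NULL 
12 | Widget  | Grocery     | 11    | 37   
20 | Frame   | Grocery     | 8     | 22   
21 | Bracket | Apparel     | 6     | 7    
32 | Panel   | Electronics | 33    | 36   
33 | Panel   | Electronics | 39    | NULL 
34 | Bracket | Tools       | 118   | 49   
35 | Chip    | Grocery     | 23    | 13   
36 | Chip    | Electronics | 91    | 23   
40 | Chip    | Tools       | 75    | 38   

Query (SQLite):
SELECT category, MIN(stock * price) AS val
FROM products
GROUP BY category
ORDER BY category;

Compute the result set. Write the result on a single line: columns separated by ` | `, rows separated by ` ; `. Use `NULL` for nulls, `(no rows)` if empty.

For each row compute stock * price.
Group by category; take MIN of the expression per group.
  Apparel: ids {4, 21} → MIN(stock * price)=42
  Electronics: ids {1, 32, 33, 36} → MIN(stock * price)=930
  Grocery: ids {8, 12, 20, 35} → MIN(stock * price)=176
  Tools: ids {2, 34, 40} → MIN(stock * price)=2850

Apparel | 42 ; Electronics | 930 ; Grocery | 176 ; Tools | 2850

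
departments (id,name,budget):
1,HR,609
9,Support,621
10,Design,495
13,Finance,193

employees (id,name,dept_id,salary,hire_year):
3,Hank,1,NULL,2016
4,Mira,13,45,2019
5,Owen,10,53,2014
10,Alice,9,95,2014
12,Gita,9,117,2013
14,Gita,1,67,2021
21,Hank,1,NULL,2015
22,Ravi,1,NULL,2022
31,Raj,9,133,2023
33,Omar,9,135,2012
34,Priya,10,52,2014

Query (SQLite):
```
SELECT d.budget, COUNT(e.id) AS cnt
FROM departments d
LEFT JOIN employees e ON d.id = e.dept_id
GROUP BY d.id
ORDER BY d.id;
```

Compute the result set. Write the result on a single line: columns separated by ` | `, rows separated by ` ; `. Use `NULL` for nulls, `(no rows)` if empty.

609 | 4 ; 621 | 4 ; 495 | 2 ; 193 | 1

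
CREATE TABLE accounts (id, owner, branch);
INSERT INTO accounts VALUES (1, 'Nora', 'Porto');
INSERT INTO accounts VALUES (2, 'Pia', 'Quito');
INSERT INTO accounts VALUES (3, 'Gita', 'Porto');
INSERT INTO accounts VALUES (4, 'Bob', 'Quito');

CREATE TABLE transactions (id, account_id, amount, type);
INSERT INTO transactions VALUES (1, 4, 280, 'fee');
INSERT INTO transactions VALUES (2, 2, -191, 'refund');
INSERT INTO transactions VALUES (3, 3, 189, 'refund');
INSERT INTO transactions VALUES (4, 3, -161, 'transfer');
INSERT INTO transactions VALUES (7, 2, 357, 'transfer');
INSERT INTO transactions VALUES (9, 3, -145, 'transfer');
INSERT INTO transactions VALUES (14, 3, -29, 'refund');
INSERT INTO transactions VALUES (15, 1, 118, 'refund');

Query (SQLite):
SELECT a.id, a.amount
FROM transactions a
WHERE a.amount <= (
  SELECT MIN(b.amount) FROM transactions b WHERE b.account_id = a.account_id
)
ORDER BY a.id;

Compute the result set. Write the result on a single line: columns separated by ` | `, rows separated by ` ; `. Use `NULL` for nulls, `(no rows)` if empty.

For each transactions row a, compute MIN(amount) over rows sharing a.account_id.
Keep row a if a.amount <= that per-group MIN.
  account_id=1: MIN(amount) = 118
  account_id=2: MIN(amount) = -191
  account_id=3: MIN(amount) = -161
  account_id=4: MIN(amount) = 280

1 | 280 ; 2 | -191 ; 4 | -161 ; 15 | 118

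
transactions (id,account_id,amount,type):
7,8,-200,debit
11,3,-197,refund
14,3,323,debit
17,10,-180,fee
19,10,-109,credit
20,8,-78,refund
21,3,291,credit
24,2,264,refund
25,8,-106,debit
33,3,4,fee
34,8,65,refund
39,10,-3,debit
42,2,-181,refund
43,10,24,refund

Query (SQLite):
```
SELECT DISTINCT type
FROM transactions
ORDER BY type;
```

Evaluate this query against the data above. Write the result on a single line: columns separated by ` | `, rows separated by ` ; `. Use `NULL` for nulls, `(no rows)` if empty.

credit ; debit ; fee ; refund

Collect distinct type values from transactions.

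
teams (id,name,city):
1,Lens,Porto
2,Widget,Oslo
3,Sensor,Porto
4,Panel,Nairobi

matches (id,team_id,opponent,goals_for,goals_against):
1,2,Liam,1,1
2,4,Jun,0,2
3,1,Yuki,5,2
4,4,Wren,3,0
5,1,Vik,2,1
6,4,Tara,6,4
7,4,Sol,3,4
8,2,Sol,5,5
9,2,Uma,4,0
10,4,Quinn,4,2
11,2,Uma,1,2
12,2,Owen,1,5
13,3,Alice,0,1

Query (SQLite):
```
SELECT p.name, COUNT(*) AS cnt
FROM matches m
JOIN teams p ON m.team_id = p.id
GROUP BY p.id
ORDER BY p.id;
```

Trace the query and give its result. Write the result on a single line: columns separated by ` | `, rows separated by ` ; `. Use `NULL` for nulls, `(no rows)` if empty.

Join each matches row to its teams via team_id.
Group joined rows by teams.id; compute COUNT(*) per group.
  1: ids {3, 5} → COUNT(*)=2
  2: ids {1, 8, 9, 11, 12} → COUNT(*)=5
  3: ids {13} → COUNT(*)=1
  4: ids {2, 4, 6, 7, 10} → COUNT(*)=5

Lens | 2 ; Widget | 5 ; Sensor | 1 ; Panel | 5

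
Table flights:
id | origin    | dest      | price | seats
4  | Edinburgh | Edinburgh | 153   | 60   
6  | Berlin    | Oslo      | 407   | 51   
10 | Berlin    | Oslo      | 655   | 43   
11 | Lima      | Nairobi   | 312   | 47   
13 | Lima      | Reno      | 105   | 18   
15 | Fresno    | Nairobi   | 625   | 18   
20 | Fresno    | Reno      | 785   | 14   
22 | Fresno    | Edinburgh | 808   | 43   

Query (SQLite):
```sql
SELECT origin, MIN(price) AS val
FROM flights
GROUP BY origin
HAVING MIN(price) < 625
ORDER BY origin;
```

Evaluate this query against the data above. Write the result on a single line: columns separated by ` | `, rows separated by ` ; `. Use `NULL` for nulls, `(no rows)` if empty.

Berlin | 407 ; Edinburgh | 153 ; Lima | 105

Partition flights by origin; compute MIN(price) within each group.
HAVING: keep groups where MIN(price) < 625.
  Berlin: ids {6, 10} → MIN(price)=407
  Edinburgh: ids {4} → MIN(price)=153
  Fresno: ids {15, 20, 22} → MIN(price)=625
  Lima: ids {11, 13} → MIN(price)=105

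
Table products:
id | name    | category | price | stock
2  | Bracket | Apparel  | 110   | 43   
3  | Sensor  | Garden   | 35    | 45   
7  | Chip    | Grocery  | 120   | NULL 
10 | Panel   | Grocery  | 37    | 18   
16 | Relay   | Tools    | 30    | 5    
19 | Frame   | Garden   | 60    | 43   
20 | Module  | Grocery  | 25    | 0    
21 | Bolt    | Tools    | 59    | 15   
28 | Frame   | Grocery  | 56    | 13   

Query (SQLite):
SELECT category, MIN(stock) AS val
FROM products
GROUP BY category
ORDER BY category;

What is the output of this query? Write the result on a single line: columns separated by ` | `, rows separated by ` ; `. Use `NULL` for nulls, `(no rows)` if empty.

Partition products by category; compute MIN(stock) within each group.
  Apparel: ids {2} → MIN(stock)=43
  Garden: ids {3, 19} → MIN(stock)=43
  Grocery: ids {7, 10, 20, 28} → MIN(stock)=0
  Tools: ids {16, 21} → MIN(stock)=5

Apparel | 43 ; Garden | 43 ; Grocery | 0 ; Tools | 5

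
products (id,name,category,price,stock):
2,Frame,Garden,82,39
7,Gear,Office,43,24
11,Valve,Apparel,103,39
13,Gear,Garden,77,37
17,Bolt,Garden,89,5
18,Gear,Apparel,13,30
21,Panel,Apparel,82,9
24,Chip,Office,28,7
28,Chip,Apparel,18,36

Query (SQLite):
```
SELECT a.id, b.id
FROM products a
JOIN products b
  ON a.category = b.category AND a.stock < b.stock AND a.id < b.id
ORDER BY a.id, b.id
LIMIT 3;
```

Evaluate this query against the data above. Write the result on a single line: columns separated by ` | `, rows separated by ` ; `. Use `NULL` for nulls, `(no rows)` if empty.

Pairs (a,b) with same category, a.stock < b.stock, a.id < b.id.
category groups: Apparel:{11,18,21,28} Garden:{2,13,17} Office:{7,24}
Ordered by (a.id, b.id); first 3.

18 | 28 ; 21 | 28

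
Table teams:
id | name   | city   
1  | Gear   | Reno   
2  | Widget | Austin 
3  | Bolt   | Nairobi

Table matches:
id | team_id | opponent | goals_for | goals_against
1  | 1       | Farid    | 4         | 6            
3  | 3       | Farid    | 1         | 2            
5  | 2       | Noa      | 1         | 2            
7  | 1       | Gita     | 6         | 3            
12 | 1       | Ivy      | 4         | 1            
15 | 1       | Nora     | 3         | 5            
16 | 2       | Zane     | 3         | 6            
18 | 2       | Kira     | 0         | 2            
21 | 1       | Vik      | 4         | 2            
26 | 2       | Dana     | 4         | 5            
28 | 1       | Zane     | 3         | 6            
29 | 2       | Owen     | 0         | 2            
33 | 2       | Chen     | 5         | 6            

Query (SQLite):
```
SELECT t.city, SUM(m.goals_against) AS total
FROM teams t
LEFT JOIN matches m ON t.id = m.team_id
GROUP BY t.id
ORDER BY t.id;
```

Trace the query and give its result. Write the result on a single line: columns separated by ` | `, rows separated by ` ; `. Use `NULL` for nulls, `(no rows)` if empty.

LEFT JOIN keeps every teams row; unmatched ones get NULL for matches columns.
Group by teams.id and compute SUM(m.goals_against). SUM over an all-NULL group is NULL.
  1: ids {1, 7, 12, 15, 21, 28} → SUM(m.goals_against)=23
  2: ids {5, 16, 18, 26, 29, 33} → SUM(m.goals_against)=23
  3: ids {3} → SUM(m.goals_against)=2

Reno | 23 ; Austin | 23 ; Nairobi | 2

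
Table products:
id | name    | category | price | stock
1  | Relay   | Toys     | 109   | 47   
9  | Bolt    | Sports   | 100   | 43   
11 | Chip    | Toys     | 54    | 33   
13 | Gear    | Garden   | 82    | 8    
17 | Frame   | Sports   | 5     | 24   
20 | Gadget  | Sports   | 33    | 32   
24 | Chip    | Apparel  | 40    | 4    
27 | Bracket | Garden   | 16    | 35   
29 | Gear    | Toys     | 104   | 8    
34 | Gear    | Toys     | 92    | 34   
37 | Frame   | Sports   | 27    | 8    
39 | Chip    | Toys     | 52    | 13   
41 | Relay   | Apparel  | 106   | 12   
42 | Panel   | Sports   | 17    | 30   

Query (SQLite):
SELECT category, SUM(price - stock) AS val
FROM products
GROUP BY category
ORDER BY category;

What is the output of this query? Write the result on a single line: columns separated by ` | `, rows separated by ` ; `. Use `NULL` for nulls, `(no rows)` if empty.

Apparel | 130 ; Garden | 55 ; Sports | 45 ; Toys | 276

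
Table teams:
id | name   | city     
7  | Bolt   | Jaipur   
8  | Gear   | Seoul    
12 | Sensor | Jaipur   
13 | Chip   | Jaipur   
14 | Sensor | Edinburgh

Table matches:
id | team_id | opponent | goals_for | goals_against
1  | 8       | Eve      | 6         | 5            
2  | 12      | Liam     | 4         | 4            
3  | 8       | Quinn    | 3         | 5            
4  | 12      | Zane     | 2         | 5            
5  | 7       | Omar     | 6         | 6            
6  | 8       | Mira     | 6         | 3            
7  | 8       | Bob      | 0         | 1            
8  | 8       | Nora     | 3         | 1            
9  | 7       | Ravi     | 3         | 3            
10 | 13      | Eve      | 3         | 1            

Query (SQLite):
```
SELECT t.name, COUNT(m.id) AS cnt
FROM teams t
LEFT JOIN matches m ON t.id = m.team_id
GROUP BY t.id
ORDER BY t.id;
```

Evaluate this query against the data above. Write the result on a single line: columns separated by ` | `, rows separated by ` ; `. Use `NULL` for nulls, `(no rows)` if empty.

Bolt | 2 ; Gear | 5 ; Sensor | 2 ; Chip | 1 ; Sensor | 0

LEFT JOIN keeps every teams row; unmatched ones get NULL for matches columns.
Group by teams.id and compute COUNT(m.id). COUNT(col) of an all-NULL group is 0.
  7: ids {5, 9} → COUNT(m.id)=2
  8: ids {1, 3, 6, 7, 8} → COUNT(m.id)=5
  12: ids {2, 4} → COUNT(m.id)=2
  13: ids {10} → COUNT(m.id)=1
  14: ids {—} → COUNT(m.id)=0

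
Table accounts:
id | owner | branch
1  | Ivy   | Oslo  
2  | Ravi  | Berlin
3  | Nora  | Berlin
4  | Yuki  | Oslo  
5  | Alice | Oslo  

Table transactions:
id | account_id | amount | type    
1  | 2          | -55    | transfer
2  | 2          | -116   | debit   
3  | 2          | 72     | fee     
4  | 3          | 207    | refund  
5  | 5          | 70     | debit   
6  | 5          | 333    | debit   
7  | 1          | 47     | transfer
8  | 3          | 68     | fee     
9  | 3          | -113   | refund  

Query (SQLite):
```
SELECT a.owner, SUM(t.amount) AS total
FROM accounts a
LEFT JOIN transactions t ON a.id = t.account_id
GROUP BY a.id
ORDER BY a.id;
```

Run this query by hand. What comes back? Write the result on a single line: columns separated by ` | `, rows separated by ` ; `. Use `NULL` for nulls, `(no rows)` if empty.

Ivy | 47 ; Ravi | -99 ; Nora | 162 ; Yuki | NULL ; Alice | 403

LEFT JOIN keeps every accounts row; unmatched ones get NULL for transactions columns.
Group by accounts.id and compute SUM(t.amount). SUM over an all-NULL group is NULL.
  1: ids {7} → SUM(t.amount)=47
  2: ids {1, 2, 3} → SUM(t.amount)=-99
  3: ids {4, 8, 9} → SUM(t.amount)=162
  4: ids {—} → SUM(t.amount)=NULL
  5: ids {5, 6} → SUM(t.amount)=403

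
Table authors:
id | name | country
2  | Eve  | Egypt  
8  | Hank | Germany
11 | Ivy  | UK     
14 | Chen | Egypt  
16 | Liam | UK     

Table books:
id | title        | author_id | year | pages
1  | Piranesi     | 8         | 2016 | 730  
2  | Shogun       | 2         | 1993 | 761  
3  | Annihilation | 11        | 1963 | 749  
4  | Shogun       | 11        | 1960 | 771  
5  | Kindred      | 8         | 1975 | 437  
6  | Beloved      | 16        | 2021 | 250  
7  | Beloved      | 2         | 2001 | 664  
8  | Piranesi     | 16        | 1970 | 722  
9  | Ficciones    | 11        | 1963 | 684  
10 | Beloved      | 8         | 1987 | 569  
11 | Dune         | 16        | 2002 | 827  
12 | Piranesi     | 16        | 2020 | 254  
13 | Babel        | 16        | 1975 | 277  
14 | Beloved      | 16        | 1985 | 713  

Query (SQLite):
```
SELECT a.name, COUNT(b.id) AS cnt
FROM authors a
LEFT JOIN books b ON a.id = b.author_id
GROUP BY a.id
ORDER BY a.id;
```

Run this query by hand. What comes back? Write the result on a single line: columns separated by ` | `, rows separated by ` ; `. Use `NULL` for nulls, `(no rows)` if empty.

LEFT JOIN keeps every authors row; unmatched ones get NULL for books columns.
Group by authors.id and compute COUNT(b.id). COUNT(col) of an all-NULL group is 0.
  2: ids {2, 7} → COUNT(b.id)=2
  8: ids {1, 5, 10} → COUNT(b.id)=3
  11: ids {3, 4, 9} → COUNT(b.id)=3
  14: ids {—} → COUNT(b.id)=0
  16: ids {6, 8, 11, 12, 13, 14} → COUNT(b.id)=6

Eve | 2 ; Hank | 3 ; Ivy | 3 ; Chen | 0 ; Liam | 6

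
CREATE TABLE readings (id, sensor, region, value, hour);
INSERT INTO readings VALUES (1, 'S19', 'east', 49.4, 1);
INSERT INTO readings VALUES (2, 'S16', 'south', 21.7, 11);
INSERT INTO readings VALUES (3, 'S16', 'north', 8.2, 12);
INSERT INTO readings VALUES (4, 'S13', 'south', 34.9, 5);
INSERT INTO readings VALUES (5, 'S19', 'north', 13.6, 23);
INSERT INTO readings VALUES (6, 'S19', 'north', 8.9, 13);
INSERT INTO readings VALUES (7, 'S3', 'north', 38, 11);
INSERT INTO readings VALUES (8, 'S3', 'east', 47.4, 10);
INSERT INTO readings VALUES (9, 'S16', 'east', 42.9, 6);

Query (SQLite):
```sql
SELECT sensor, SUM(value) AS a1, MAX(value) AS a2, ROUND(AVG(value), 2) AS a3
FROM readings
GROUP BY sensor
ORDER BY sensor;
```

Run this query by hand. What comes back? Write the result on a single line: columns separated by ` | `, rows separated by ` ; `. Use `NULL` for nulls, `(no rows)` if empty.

S13 | 34.9 | 34.9 | 34.9 ; S16 | 72.8 | 42.9 | 24.27 ; S19 | 71.9 | 49.4 | 23.97 ; S3 | 85.4 | 47.4 | 42.7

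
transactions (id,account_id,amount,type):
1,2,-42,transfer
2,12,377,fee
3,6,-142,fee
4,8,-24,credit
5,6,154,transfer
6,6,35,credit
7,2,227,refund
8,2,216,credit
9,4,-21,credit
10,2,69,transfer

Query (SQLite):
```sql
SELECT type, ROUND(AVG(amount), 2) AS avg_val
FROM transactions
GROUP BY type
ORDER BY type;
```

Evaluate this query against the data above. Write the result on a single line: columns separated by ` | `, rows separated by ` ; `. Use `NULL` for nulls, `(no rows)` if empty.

Partition transactions by type; compute ROUND(AVG(amount), 2) within each group.
  credit: ids {4, 6, 8, 9} → ROUND(AVG(amount), 2)=51.5
  fee: ids {2, 3} → ROUND(AVG(amount), 2)=117.5
  refund: ids {7} → ROUND(AVG(amount), 2)=227
  transfer: ids {1, 5, 10} → ROUND(AVG(amount), 2)=60.33

credit | 51.5 ; fee | 117.5 ; refund | 227 ; transfer | 60.33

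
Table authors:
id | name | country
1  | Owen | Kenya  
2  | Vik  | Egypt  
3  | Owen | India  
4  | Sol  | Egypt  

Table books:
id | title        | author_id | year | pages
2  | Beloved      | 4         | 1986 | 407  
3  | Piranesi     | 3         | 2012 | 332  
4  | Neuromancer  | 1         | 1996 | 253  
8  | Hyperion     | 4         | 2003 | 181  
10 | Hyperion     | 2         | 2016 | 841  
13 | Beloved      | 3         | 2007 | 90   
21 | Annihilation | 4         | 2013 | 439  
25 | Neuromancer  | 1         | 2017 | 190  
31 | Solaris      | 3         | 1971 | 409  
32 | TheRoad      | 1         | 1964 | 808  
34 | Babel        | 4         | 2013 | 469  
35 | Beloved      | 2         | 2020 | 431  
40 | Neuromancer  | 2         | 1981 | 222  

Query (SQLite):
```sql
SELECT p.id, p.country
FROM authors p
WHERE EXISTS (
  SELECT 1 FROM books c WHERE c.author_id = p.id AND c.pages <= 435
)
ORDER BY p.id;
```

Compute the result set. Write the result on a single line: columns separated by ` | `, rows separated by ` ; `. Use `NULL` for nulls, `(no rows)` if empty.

For each authors row, check whether any books with matching author_id has pages <= 435.
Keep rows where that is true.

1 | Kenya ; 2 | Egypt ; 3 | India ; 4 | Egypt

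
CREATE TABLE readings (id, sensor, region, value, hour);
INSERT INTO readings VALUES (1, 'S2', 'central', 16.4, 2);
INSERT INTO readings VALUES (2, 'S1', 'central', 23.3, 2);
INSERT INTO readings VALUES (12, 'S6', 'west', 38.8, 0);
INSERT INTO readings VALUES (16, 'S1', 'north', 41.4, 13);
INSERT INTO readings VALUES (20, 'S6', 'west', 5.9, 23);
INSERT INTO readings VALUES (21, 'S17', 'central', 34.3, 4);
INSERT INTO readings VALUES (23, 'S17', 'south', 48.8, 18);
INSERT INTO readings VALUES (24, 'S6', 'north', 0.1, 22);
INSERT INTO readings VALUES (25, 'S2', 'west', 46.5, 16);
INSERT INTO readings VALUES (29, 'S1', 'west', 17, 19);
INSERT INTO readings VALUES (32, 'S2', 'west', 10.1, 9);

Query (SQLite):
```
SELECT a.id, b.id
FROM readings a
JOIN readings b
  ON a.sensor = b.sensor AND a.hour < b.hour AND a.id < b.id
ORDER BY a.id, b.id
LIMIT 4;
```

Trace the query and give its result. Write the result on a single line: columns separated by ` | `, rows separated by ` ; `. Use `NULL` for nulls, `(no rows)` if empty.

1 | 25 ; 1 | 32 ; 2 | 16 ; 2 | 29

Pairs (a,b) with same sensor, a.hour < b.hour, a.id < b.id.
sensor groups: S1:{2,16,29} S17:{21,23} S2:{1,25,32} S6:{12,20,24}
Ordered by (a.id, b.id); first 4.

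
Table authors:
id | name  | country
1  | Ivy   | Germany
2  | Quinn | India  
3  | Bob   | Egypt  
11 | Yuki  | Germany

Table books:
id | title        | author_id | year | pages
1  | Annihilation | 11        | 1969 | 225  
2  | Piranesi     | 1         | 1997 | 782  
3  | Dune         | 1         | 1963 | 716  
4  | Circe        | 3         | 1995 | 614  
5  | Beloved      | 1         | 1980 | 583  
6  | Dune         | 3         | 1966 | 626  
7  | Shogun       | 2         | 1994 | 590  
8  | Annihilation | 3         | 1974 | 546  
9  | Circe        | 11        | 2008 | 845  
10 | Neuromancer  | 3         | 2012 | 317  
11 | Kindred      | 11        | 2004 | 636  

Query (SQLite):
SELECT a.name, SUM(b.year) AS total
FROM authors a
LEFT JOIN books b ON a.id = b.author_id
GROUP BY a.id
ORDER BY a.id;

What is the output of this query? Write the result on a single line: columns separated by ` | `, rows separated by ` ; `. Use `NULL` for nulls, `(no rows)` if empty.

Ivy | 5940 ; Quinn | 1994 ; Bob | 7947 ; Yuki | 5981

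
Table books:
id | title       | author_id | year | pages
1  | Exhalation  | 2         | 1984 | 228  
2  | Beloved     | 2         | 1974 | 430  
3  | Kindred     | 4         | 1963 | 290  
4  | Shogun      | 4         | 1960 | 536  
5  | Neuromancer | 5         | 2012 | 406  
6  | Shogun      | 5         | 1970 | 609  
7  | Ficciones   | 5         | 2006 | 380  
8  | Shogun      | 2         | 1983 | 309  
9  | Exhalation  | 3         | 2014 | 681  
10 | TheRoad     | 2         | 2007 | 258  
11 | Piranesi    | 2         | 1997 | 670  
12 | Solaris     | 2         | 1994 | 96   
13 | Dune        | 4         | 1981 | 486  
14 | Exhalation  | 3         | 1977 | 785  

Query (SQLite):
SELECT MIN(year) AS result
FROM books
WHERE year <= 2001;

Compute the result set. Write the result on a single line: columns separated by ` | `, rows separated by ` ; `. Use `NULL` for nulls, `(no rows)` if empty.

Rows where year <= 2001 → year values: [1984, 1974, 1963, 1960, 1970, 1983, 1997, 1994, 1981, 1977].
MIN of non-NULL values = 1960.

1960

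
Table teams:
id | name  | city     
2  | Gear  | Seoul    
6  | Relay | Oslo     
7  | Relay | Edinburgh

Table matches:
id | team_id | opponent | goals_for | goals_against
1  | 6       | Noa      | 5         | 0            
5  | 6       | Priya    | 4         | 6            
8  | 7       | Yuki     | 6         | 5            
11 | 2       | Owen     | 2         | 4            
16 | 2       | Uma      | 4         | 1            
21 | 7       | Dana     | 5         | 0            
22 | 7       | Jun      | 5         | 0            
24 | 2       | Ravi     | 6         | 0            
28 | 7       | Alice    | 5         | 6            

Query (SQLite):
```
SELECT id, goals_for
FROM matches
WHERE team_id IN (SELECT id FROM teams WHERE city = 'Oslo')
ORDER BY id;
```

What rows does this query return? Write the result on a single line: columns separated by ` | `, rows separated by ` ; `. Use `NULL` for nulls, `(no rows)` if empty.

Inner query: teams.id where city = 'Oslo'.
Outer: keep matches rows whose team_id is in that set.
Inner query → {6}

1 | 5 ; 5 | 4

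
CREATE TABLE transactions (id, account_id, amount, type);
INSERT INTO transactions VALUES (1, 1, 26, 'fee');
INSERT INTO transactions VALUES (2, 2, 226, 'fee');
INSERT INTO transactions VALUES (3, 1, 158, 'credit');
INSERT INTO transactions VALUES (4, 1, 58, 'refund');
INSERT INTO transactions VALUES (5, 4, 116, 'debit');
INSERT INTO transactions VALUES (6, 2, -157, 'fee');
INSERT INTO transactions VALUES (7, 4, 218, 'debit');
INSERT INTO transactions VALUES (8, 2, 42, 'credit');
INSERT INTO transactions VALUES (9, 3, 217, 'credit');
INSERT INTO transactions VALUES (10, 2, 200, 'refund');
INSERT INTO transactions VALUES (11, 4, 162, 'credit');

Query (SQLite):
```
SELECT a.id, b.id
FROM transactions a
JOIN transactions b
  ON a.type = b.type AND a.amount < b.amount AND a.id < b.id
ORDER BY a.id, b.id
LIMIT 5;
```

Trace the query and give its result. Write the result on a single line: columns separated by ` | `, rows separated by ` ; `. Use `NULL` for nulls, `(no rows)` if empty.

1 | 2 ; 3 | 9 ; 3 | 11 ; 4 | 10 ; 5 | 7

Pairs (a,b) with same type, a.amount < b.amount, a.id < b.id.
type groups: credit:{3,8,9,11} debit:{5,7} fee:{1,2,6} refund:{4,10}
Ordered by (a.id, b.id); first 5.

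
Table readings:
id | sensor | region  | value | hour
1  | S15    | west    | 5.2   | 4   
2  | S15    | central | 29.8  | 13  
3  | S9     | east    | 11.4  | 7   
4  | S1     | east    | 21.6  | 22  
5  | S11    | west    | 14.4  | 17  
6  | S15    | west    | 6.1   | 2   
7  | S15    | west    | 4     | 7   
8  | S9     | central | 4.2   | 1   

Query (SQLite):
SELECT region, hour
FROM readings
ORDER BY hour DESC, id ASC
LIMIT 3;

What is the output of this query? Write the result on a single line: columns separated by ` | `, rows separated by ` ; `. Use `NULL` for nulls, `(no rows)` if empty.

east | 22 ; west | 17 ; central | 13

Sort by hour desc, tiebreak id asc: (22, id=4), (17, id=5), (13, id=2), (7, id=3), (7, id=7), (4, id=1) …. Take first 3.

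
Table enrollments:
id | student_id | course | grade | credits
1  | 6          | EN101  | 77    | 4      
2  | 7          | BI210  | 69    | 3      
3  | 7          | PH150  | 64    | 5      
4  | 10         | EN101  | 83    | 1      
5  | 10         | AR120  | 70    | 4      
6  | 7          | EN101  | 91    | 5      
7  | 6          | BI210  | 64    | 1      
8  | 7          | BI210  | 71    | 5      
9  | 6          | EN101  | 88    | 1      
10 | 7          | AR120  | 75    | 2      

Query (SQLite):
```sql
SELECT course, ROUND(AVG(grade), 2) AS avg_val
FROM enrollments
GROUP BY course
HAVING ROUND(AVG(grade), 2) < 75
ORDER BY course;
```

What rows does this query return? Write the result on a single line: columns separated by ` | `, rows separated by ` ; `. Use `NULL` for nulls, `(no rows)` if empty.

AR120 | 72.5 ; BI210 | 68 ; PH150 | 64

Partition enrollments by course; compute ROUND(AVG(grade), 2) within each group.
HAVING: keep groups where ROUND(AVG(grade), 2) < 75.
  AR120: ids {5, 10} → ROUND(AVG(grade), 2)=72.5
  BI210: ids {2, 7, 8} → ROUND(AVG(grade), 2)=68
  EN101: ids {1, 4, 6, 9} → ROUND(AVG(grade), 2)=84.75
  PH150: ids {3} → ROUND(AVG(grade), 2)=64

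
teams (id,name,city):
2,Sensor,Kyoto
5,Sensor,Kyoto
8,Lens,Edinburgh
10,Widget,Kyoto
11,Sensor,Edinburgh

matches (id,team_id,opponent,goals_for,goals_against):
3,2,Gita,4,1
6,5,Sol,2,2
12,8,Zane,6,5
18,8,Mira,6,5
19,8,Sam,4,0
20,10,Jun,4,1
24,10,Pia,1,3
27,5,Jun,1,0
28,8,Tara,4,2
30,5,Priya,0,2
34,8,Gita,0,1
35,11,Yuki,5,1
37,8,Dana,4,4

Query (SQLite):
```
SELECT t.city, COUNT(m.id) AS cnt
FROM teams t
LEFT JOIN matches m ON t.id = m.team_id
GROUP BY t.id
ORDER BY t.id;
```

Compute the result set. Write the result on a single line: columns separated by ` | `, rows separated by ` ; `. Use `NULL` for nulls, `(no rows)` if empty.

Kyoto | 1 ; Kyoto | 3 ; Edinburgh | 6 ; Kyoto | 2 ; Edinburgh | 1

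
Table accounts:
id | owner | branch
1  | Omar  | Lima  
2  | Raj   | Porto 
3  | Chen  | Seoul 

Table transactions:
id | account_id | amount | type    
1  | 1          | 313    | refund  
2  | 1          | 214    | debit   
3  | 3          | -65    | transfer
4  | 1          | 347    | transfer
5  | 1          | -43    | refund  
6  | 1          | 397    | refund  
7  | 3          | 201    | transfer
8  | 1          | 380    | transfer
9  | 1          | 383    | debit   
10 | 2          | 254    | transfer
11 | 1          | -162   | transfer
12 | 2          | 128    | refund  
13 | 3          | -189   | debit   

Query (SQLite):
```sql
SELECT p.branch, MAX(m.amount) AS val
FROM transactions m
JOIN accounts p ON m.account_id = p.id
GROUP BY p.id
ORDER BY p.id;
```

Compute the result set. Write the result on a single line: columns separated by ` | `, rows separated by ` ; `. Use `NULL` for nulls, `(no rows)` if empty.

Lima | 397 ; Porto | 254 ; Seoul | 201

Join each transactions row to its accounts via account_id.
Group joined rows by accounts.id; compute MAX(m.amount) per group.
  1: ids {1, 2, 4, 5, 6, 8, 9, 11} → MAX(m.amount)=397
  2: ids {10, 12} → MAX(m.amount)=254
  3: ids {3, 7, 13} → MAX(m.amount)=201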